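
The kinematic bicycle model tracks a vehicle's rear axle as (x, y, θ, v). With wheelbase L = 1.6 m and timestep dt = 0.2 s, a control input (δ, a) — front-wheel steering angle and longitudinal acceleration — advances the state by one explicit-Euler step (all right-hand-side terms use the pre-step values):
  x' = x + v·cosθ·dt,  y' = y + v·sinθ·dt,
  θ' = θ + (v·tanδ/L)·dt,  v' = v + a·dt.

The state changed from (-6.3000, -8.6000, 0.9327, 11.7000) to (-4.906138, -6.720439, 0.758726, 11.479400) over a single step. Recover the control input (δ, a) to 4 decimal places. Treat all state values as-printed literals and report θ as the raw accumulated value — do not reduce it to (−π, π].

δ = -0.1184, a = -1.1030

a = (v'−v)/dt = (-0.220600)/0.2 = -1.1030
Δθ = θ'−θ = -0.173974;  (v·dt/L) = 11.7000·0.2/1.6 = 1.462500
tan δ = Δθ·L/(v·dt) = -0.118957  →  δ = -0.1184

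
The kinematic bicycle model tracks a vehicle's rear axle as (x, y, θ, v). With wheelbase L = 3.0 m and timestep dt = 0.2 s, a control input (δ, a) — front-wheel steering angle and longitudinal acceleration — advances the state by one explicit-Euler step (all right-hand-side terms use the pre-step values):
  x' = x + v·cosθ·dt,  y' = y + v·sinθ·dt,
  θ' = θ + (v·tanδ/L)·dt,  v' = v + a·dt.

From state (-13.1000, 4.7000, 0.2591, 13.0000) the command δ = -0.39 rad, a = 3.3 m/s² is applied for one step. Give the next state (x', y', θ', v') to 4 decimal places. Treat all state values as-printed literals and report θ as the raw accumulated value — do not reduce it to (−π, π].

x' = -13.1000 + 13.0000·cos(0.2591)·0.2 = -10.5868
y' = 4.7000 + 13.0000·sin(0.2591)·0.2 = 5.3661
θ' = 0.2591 + (13.0000/3.0)·tan(-0.39)·0.2 = -0.0971
v' = 13.0000 + 3.3000·0.2 = 13.6600

(-10.5868, 5.3661, -0.0971, 13.6600)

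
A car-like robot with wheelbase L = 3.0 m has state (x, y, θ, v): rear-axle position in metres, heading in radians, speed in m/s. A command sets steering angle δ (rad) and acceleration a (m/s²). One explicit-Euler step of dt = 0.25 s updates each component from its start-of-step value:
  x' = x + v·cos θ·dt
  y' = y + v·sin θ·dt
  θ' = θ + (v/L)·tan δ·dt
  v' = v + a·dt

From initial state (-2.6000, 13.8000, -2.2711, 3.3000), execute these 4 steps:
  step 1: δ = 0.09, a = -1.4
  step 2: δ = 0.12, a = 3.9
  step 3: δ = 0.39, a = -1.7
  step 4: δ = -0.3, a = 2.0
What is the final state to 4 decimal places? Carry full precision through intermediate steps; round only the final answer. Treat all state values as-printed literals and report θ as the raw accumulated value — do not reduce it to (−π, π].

after step 1 (δ=0.09, a=-1.4): (-3.131671, 13.169167, -2.246283, 2.950000)
after step 2 (δ=0.12, a=3.9): (-3.592813, 12.593620, -2.216641, 3.925000)
after step 3 (δ=0.39, a=-1.7): (-4.183401, 11.810001, -2.082191, 3.500000)
after step 4 (δ=-0.3, a=2.0): (-4.611621, 11.046946, -2.172414, 4.000000)

(-4.6116, 11.0469, -2.1724, 4.0000)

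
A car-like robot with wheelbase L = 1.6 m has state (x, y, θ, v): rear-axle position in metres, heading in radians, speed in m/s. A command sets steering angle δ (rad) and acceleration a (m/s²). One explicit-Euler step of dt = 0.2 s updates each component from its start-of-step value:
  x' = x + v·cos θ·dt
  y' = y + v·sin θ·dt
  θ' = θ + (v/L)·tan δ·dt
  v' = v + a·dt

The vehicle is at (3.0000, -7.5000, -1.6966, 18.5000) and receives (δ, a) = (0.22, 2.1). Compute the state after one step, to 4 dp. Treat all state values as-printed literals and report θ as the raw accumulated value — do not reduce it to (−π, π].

(2.5358, -11.1708, -1.1795, 18.9200)

x' = 3.0000 + 18.5000·cos(-1.6966)·0.2 = 2.5358
y' = -7.5000 + 18.5000·sin(-1.6966)·0.2 = -11.1708
θ' = -1.6966 + (18.5000/1.6)·tan(0.22)·0.2 = -1.1795
v' = 18.5000 + 2.1000·0.2 = 18.9200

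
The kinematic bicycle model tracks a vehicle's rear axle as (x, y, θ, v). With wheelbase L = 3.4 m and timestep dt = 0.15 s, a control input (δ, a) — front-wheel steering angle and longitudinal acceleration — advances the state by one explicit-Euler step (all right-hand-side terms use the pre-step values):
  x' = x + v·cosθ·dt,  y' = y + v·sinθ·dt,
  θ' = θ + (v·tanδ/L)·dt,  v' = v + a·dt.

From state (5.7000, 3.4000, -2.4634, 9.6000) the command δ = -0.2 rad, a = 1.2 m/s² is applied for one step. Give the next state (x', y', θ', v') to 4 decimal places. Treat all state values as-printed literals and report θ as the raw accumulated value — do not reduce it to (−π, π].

x' = 5.7000 + 9.6000·cos(-2.4634)·0.15 = 4.5787
y' = 3.4000 + 9.6000·sin(-2.4634)·0.15 = 2.4966
θ' = -2.4634 + (9.6000/3.4)·tan(-0.2)·0.15 = -2.5493
v' = 9.6000 + 1.2000·0.15 = 9.7800

(4.5787, 2.4966, -2.5493, 9.7800)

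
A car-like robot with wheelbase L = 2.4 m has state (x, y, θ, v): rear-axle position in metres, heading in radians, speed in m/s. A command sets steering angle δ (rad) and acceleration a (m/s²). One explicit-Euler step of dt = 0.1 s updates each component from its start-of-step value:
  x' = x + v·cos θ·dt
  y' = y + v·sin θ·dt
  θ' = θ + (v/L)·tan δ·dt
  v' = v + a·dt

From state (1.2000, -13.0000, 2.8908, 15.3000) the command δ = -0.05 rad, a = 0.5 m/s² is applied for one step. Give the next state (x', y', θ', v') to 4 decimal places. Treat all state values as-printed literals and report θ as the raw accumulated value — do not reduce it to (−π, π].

x' = 1.2000 + 15.3000·cos(2.8908)·0.1 = -0.2821
y' = -13.0000 + 15.3000·sin(2.8908)·0.1 = -12.6203
θ' = 2.8908 + (15.3000/2.4)·tan(-0.05)·0.1 = 2.8589
v' = 15.3000 + 0.5000·0.1 = 15.3500

(-0.2821, -12.6203, 2.8589, 15.3500)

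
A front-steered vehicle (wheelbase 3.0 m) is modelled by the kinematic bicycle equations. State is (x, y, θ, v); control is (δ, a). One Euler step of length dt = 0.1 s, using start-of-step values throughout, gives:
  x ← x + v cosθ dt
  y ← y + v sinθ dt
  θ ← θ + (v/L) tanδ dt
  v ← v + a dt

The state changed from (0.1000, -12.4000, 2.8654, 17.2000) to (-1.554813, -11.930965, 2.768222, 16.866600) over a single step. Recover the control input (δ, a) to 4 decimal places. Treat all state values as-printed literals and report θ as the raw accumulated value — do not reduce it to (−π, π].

δ = -0.1679, a = -3.3340

a = (v'−v)/dt = (-0.333400)/0.1 = -3.3340
Δθ = θ'−θ = -0.097178;  (v·dt/L) = 17.2000·0.1/3.0 = 0.573333
tan δ = Δθ·L/(v·dt) = -0.169497  →  δ = -0.1679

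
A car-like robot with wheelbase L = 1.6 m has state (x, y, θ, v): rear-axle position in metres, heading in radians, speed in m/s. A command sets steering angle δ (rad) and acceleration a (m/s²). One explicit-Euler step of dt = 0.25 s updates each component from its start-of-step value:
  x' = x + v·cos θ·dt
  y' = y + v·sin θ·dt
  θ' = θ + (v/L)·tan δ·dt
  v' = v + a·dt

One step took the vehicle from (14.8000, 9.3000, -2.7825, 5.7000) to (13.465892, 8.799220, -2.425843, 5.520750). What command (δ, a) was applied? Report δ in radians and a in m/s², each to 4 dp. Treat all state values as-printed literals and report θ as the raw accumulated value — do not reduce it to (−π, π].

a = (v'−v)/dt = (-0.179250)/0.25 = -0.7170
Δθ = θ'−θ = 0.356657;  (v·dt/L) = 5.7000·0.25/1.6 = 0.890625
tan δ = Δθ·L/(v·dt) = 0.400457  →  δ = 0.3809

δ = 0.3809, a = -0.7170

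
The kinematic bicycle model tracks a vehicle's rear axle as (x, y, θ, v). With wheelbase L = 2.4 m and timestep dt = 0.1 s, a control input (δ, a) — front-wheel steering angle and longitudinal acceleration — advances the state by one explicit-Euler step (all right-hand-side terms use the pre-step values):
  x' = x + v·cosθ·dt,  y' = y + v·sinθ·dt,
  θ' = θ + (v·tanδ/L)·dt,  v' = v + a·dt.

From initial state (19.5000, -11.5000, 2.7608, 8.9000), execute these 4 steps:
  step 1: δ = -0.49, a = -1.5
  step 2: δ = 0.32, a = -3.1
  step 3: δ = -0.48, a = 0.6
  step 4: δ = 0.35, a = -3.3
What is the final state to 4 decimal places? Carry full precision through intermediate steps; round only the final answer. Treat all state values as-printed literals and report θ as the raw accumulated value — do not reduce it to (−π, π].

after step 1 (δ=-0.49, a=-1.5): (18.673750, -11.169226, 2.563002, 8.750000)
after step 2 (δ=0.32, a=-3.1): (17.941171, -10.690737, 2.683821, 8.440000)
after step 3 (δ=-0.48, a=0.6): (17.184069, -10.317731, 2.500739, 8.500000)
after step 4 (δ=0.35, a=-3.3): (16.502721, -9.809533, 2.630020, 8.170000)

(16.5027, -9.8095, 2.6300, 8.1700)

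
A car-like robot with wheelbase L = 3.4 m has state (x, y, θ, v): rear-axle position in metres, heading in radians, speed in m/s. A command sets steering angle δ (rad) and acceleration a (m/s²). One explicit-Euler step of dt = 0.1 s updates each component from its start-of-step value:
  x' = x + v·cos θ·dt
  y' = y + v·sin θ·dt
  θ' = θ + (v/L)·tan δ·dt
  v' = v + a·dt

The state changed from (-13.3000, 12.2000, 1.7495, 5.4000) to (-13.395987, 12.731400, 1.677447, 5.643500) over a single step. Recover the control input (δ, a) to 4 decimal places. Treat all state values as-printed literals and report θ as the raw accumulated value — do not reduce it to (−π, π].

δ = -0.4259, a = 2.4350

a = (v'−v)/dt = (0.243500)/0.1 = 2.4350
Δθ = θ'−θ = -0.072053;  (v·dt/L) = 5.4000·0.1/3.4 = 0.158824
tan δ = Δθ·L/(v·dt) = -0.453667  →  δ = -0.4259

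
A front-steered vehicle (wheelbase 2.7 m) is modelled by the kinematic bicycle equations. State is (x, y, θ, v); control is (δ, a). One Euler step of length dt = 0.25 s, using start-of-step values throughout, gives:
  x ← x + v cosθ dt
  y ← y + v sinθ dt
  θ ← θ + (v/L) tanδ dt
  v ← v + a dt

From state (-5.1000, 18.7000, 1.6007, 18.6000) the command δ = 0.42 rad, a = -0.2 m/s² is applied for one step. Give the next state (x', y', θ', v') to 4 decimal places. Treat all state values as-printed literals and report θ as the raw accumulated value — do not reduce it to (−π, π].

(-5.2390, 23.3479, 2.3698, 18.5500)

x' = -5.1000 + 18.6000·cos(1.6007)·0.25 = -5.2390
y' = 18.7000 + 18.6000·sin(1.6007)·0.25 = 23.3479
θ' = 1.6007 + (18.6000/2.7)·tan(0.42)·0.25 = 2.3698
v' = 18.6000 − 0.2000·0.25 = 18.5500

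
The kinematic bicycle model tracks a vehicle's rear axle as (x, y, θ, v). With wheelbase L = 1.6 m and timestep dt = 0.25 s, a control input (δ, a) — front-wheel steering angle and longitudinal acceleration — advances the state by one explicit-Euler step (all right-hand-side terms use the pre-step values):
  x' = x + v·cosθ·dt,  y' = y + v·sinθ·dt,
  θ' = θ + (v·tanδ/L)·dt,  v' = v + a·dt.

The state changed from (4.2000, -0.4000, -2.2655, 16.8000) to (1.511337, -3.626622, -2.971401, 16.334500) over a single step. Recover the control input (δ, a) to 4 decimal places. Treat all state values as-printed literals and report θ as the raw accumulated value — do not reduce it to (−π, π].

δ = -0.2627, a = -1.8620

a = (v'−v)/dt = (-0.465500)/0.25 = -1.8620
Δθ = θ'−θ = -0.705901;  (v·dt/L) = 16.8000·0.25/1.6 = 2.625000
tan δ = Δθ·L/(v·dt) = -0.268915  →  δ = -0.2627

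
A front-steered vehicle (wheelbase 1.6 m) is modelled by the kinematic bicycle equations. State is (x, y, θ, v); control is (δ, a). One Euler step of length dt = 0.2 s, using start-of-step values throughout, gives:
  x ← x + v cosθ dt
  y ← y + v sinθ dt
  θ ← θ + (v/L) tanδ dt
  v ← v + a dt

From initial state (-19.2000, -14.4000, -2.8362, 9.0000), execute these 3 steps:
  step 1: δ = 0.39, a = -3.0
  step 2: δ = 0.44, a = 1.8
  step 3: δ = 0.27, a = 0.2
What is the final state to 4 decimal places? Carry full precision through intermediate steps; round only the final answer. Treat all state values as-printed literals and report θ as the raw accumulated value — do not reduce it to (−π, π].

(-22.6575, -17.7773, -1.5764, 8.8000)

after step 1 (δ=0.39, a=-3.0): (-20.916712, -14.941202, -2.373763, 8.400000)
after step 2 (δ=0.44, a=1.8): (-22.125338, -16.108088, -1.879444, 8.760000)
after step 3 (δ=0.27, a=0.2): (-22.657543, -17.777298, -1.576394, 8.800000)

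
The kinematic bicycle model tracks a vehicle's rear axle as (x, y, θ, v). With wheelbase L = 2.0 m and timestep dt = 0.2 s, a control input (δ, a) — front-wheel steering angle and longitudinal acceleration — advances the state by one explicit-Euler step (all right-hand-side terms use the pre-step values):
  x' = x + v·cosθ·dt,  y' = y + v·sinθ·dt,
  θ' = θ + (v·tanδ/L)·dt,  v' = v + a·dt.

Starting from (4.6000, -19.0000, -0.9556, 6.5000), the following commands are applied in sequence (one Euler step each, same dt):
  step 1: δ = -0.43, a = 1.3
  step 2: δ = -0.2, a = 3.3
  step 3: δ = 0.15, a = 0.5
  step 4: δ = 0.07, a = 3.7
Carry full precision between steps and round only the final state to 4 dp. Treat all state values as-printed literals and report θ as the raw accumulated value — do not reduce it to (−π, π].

after step 1 (δ=-0.43, a=1.3): (5.350255, -20.061658, -1.253704, 6.760000)
after step 2 (δ=-0.2, a=3.3): (5.771816, -21.346256, -1.390736, 7.420000)
after step 3 (δ=0.15, a=0.5): (6.037584, -22.806263, -1.278593, 7.520000)
after step 4 (δ=0.07, a=3.7): (6.470830, -24.246511, -1.225867, 8.260000)

(6.4708, -24.2465, -1.2259, 8.2600)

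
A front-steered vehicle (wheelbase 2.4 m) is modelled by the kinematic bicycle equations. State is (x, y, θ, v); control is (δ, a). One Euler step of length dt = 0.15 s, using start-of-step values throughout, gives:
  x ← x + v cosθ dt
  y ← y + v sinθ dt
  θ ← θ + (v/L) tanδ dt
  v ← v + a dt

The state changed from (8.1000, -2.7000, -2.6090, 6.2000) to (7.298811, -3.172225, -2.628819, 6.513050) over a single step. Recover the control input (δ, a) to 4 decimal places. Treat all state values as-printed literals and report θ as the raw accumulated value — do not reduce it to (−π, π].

a = (v'−v)/dt = (0.313050)/0.15 = 2.0870
Δθ = θ'−θ = -0.019819;  (v·dt/L) = 6.2000·0.15/2.4 = 0.387500
tan δ = Δθ·L/(v·dt) = -0.051146  →  δ = -0.0511

δ = -0.0511, a = 2.0870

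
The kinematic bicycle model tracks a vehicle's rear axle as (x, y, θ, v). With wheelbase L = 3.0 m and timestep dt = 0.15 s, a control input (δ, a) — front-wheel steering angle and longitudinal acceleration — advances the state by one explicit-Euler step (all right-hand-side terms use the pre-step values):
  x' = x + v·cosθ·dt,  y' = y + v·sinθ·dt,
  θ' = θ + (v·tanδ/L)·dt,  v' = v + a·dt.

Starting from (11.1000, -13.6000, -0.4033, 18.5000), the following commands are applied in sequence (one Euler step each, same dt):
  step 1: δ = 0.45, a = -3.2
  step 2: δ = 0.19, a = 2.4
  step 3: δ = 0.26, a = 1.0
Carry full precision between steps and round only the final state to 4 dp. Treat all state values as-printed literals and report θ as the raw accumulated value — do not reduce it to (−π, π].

after step 1 (δ=0.45, a=-3.2): (13.652364, -14.689065, 0.043526, 18.020000)
after step 2 (δ=0.19, a=2.4): (16.352804, -14.571451, 0.216806, 18.380000)
after step 3 (δ=0.26, a=1.0): (19.045261, -13.978388, 0.461280, 18.530000)

(19.0453, -13.9784, 0.4613, 18.5300)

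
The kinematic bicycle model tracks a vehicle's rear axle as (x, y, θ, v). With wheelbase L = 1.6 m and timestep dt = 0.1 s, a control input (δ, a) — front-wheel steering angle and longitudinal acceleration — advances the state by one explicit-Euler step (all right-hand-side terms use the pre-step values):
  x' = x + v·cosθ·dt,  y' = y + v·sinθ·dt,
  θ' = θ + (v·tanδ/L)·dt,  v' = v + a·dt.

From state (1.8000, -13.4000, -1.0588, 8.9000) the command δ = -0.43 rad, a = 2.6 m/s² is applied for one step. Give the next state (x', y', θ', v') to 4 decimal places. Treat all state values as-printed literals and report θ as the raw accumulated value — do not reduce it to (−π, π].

x' = 1.8000 + 8.9000·cos(-1.0588)·0.1 = 2.2360
y' = -13.4000 + 8.9000·sin(-1.0588)·0.1 = -14.1759
θ' = -1.0588 + (8.9000/1.6)·tan(-0.43)·0.1 = -1.3139
v' = 8.9000 + 2.6000·0.1 = 9.1600

(2.2360, -14.1759, -1.3139, 9.1600)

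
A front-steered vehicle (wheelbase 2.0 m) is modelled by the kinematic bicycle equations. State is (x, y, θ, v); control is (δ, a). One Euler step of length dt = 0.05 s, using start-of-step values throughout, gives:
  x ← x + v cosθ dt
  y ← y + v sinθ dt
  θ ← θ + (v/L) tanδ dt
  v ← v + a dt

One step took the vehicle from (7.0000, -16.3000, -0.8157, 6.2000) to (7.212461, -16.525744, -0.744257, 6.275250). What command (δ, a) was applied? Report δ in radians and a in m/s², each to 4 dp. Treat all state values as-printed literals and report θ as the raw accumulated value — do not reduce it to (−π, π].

a = (v'−v)/dt = (0.075250)/0.05 = 1.5050
Δθ = θ'−θ = 0.071443;  (v·dt/L) = 6.2000·0.05/2.0 = 0.155000
tan δ = Δθ·L/(v·dt) = 0.460923  →  δ = 0.4319

δ = 0.4319, a = 1.5050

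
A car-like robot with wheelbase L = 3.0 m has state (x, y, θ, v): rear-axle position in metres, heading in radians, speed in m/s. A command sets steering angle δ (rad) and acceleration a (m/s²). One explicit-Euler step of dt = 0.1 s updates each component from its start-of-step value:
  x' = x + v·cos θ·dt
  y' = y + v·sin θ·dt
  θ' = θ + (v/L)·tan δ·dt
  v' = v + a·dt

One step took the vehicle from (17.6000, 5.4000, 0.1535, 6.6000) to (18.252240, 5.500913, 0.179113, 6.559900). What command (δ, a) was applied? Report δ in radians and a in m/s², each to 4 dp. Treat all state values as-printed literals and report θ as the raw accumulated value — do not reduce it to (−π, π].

a = (v'−v)/dt = (-0.040100)/0.1 = -0.4010
Δθ = θ'−θ = 0.025613;  (v·dt/L) = 6.6000·0.1/3.0 = 0.220000
tan δ = Δθ·L/(v·dt) = 0.116423  →  δ = 0.1159

δ = 0.1159, a = -0.4010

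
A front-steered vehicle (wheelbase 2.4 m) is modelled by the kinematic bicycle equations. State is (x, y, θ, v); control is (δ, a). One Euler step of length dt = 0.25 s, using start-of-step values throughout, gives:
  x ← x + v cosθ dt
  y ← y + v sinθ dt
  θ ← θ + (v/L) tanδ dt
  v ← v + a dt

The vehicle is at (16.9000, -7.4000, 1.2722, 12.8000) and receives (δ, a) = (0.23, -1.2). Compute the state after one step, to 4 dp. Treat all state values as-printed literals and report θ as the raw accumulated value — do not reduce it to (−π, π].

x' = 16.9000 + 12.8000·cos(1.2722)·0.25 = 17.8414
y' = -7.4000 + 12.8000·sin(1.2722)·0.25 = -4.3416
θ' = 1.2722 + (12.8000/2.4)·tan(0.23)·0.25 = 1.5844
v' = 12.8000 − 1.2000·0.25 = 12.5000

(17.8414, -4.3416, 1.5844, 12.5000)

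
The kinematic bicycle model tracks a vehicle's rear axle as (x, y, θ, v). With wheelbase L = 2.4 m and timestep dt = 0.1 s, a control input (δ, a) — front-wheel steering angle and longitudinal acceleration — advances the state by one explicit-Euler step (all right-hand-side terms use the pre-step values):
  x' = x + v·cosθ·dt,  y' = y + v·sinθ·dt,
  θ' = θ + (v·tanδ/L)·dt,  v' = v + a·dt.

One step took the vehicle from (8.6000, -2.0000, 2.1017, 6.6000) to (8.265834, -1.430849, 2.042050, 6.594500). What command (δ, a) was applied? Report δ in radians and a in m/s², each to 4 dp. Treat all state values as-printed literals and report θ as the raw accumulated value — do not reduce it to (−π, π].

δ = -0.2136, a = -0.0550

a = (v'−v)/dt = (-0.005500)/0.1 = -0.0550
Δθ = θ'−θ = -0.059650;  (v·dt/L) = 6.6000·0.1/2.4 = 0.275000
tan δ = Δθ·L/(v·dt) = -0.216909  →  δ = -0.2136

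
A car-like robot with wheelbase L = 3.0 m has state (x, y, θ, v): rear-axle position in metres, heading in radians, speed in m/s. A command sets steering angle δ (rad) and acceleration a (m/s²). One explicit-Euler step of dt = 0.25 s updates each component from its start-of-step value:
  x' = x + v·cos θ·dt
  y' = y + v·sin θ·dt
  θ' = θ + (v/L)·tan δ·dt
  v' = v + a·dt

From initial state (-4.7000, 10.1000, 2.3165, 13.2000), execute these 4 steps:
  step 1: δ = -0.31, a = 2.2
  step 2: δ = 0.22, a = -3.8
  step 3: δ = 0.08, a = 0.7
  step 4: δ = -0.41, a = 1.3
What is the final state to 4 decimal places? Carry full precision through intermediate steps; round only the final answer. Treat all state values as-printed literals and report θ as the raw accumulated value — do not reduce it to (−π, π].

(-12.3675, 20.6536, 1.8359, 13.3000)

after step 1 (δ=-0.31, a=2.2): (-6.939013, 12.524215, 1.964140, 13.750000)
after step 2 (δ=0.22, a=-3.8): (-8.256534, 15.699203, 2.220370, 12.800000)
after step 3 (δ=0.08, a=0.7): (-10.192045, 18.247496, 2.305886, 12.975000)
after step 4 (δ=-0.41, a=1.3): (-12.367478, 20.653614, 1.835941, 13.300000)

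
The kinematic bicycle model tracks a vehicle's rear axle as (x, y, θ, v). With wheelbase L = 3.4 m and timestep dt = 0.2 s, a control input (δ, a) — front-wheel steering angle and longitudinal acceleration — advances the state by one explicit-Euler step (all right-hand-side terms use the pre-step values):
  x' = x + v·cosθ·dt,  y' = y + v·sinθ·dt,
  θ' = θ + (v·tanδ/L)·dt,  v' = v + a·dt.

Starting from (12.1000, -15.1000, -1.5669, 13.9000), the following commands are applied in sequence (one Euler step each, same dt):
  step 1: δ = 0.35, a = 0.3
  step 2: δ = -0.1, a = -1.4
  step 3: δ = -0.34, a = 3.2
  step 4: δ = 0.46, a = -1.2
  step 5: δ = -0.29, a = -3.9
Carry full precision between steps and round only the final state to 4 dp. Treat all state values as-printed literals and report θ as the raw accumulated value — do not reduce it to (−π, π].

after step 1 (δ=0.35, a=0.3): (12.110832, -17.879979, -1.268436, 13.960000)
after step 2 (δ=-0.1, a=-1.4): (12.942219, -20.545323, -1.350828, 13.680000)
after step 3 (δ=-0.34, a=3.2): (13.539211, -23.215397, -1.635482, 14.320000)
after step 4 (δ=0.46, a=-1.2): (13.354080, -26.073408, -1.218139, 14.080000)
after step 5 (δ=-0.29, a=-3.9): (14.326705, -28.716106, -1.465295, 13.300000)

(14.3267, -28.7161, -1.4653, 13.3000)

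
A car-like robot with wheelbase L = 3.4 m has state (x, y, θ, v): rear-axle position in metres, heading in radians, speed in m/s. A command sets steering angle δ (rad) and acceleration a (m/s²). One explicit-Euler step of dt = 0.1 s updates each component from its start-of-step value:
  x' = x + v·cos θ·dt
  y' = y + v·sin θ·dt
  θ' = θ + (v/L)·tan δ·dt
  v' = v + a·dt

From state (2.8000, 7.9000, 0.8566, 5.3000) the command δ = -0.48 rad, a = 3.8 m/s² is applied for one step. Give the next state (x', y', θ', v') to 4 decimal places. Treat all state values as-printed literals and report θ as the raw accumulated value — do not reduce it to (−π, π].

x' = 2.8000 + 5.3000·cos(0.8566)·0.1 = 3.1472
y' = 7.9000 + 5.3000·sin(0.8566)·0.1 = 8.3005
θ' = 0.8566 + (5.3000/3.4)·tan(-0.48)·0.1 = 0.7754
v' = 5.3000 + 3.8000·0.1 = 5.6800

(3.1472, 8.3005, 0.7754, 5.6800)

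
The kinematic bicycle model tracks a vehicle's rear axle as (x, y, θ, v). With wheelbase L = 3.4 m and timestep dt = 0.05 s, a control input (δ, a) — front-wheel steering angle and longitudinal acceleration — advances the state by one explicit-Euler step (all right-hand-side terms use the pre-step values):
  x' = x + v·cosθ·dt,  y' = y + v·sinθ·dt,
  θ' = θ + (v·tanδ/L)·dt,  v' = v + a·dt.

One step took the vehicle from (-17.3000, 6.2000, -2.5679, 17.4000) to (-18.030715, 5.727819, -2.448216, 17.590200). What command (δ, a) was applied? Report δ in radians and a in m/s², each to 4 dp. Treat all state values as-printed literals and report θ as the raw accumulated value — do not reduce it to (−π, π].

a = (v'−v)/dt = (0.190200)/0.05 = 3.8040
Δθ = θ'−θ = 0.119684;  (v·dt/L) = 17.4000·0.05/3.4 = 0.255882
tan δ = Δθ·L/(v·dt) = 0.467731  →  δ = 0.4375

δ = 0.4375, a = 3.8040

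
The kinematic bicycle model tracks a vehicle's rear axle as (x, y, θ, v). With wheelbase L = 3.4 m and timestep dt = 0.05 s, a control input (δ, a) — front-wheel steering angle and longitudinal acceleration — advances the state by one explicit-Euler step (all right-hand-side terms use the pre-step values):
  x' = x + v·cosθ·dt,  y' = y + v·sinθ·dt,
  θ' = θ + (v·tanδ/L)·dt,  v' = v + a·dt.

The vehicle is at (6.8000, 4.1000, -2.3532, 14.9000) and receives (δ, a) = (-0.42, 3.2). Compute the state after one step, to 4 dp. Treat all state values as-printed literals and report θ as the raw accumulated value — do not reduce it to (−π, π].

(6.2748, 3.5716, -2.4511, 15.0600)

x' = 6.8000 + 14.9000·cos(-2.3532)·0.05 = 6.2748
y' = 4.1000 + 14.9000·sin(-2.3532)·0.05 = 3.5716
θ' = -2.3532 + (14.9000/3.4)·tan(-0.42)·0.05 = -2.4511
v' = 14.9000 + 3.2000·0.05 = 15.0600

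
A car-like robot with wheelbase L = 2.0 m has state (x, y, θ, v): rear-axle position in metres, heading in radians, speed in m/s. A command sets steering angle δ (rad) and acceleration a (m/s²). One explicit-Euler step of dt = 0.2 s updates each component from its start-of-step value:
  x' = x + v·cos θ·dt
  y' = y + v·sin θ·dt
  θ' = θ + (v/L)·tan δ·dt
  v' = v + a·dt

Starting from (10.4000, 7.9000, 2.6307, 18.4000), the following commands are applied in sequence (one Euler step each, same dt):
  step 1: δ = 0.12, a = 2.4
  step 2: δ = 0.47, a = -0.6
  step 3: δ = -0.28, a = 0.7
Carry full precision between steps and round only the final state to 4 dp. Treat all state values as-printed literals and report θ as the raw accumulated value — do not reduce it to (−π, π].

(0.6297, 8.4456, 3.2722, 18.9000)

after step 1 (δ=0.12, a=2.4): (7.189905, 9.699358, 2.852566, 18.880000)
after step 2 (δ=0.47, a=-0.6): (3.570527, 10.775592, 3.811606, 18.760000)
after step 3 (δ=-0.28, a=0.7): (0.629658, 8.445614, 3.272154, 18.900000)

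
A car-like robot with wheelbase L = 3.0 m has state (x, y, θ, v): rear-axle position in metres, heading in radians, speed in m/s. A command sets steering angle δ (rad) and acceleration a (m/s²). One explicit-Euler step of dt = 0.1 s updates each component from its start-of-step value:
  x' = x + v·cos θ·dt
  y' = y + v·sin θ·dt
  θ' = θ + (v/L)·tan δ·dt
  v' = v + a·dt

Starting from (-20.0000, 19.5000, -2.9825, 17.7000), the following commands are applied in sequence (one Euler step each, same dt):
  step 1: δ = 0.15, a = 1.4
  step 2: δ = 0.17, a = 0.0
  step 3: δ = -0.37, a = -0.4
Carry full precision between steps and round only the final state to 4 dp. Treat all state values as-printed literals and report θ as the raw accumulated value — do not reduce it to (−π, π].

(-25.1526, 18.1689, -3.0219, 17.8000)

after step 1 (δ=0.15, a=1.4): (-21.747647, 19.219592, -2.893330, 17.840000)
after step 2 (δ=0.17, a=0.0): (-23.476951, 18.781228, -2.791252, 17.840000)
after step 3 (δ=-0.37, a=-0.4): (-25.152584, 18.168927, -3.021901, 17.800000)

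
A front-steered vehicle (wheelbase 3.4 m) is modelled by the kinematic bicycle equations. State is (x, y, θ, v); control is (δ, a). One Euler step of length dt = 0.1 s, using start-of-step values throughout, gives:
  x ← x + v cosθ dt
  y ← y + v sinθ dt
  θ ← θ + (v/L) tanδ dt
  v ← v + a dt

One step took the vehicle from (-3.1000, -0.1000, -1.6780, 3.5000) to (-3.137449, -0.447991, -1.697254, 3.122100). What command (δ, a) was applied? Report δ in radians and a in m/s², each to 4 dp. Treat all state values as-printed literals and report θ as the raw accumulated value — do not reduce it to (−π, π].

δ = -0.1849, a = -3.7790

a = (v'−v)/dt = (-0.377900)/0.1 = -3.7790
Δθ = θ'−θ = -0.019254;  (v·dt/L) = 3.5000·0.1/3.4 = 0.102941
tan δ = Δθ·L/(v·dt) = -0.187039  →  δ = -0.1849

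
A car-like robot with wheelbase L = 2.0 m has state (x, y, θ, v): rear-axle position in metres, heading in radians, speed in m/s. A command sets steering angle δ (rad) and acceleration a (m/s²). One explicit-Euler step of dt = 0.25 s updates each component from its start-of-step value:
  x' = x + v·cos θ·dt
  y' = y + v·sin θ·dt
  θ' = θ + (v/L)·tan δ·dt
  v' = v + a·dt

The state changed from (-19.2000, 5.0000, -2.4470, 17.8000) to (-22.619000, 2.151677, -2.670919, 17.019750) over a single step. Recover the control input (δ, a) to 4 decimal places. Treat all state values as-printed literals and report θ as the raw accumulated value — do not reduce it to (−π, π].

δ = -0.1003, a = -3.1210

a = (v'−v)/dt = (-0.780250)/0.25 = -3.1210
Δθ = θ'−θ = -0.223919;  (v·dt/L) = 17.8000·0.25/2.0 = 2.225000
tan δ = Δθ·L/(v·dt) = -0.100638  →  δ = -0.1003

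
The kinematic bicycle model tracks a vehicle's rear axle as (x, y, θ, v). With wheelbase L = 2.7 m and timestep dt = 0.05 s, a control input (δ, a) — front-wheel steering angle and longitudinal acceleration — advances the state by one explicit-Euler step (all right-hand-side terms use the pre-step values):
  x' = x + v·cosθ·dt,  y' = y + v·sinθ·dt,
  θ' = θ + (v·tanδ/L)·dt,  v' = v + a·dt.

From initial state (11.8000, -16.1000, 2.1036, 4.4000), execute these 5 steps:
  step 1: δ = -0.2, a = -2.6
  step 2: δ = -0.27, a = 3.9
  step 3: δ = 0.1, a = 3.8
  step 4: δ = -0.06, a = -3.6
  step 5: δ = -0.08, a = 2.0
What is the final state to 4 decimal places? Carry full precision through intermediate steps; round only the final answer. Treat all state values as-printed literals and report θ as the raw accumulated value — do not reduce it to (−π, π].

after step 1 (δ=-0.2, a=-2.6): (11.688251, -15.910495, 2.087083, 4.270000)
after step 2 (δ=-0.27, a=3.9): (11.582856, -15.724823, 2.065198, 4.465000)
after step 3 (δ=0.1, a=3.8): (11.476922, -15.528307, 2.073495, 4.655000)
after step 4 (δ=-0.06, a=-3.6): (11.364785, -15.324351, 2.068316, 4.475000)
after step 5 (δ=-0.08, a=2.0): (11.258001, -15.127727, 2.061672, 4.575000)

(11.2580, -15.1277, 2.0617, 4.5750)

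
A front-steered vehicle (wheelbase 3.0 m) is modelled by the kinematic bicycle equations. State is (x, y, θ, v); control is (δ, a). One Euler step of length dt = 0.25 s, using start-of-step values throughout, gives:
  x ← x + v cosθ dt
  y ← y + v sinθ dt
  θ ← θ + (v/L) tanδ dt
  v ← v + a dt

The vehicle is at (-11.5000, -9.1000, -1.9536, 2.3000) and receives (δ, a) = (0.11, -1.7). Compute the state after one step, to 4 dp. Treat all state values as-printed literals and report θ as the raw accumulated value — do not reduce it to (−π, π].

x' = -11.5000 + 2.3000·cos(-1.9536)·0.25 = -11.7148
y' = -9.1000 + 2.3000·sin(-1.9536)·0.25 = -9.6334
θ' = -1.9536 + (2.3000/3.0)·tan(0.11)·0.25 = -1.9324
v' = 2.3000 − 1.7000·0.25 = 1.8750

(-11.7148, -9.6334, -1.9324, 1.8750)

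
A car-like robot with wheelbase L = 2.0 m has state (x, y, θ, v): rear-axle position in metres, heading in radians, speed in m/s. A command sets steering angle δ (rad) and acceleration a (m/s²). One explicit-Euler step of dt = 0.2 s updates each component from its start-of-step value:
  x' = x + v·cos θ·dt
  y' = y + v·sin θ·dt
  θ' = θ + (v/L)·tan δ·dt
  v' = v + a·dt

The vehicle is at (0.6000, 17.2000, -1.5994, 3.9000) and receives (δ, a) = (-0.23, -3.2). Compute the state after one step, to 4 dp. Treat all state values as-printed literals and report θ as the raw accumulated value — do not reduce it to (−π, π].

(0.5777, 16.4203, -1.6907, 3.2600)

x' = 0.6000 + 3.9000·cos(-1.5994)·0.2 = 0.5777
y' = 17.2000 + 3.9000·sin(-1.5994)·0.2 = 16.4203
θ' = -1.5994 + (3.9000/2.0)·tan(-0.23)·0.2 = -1.6907
v' = 3.9000 − 3.2000·0.2 = 3.2600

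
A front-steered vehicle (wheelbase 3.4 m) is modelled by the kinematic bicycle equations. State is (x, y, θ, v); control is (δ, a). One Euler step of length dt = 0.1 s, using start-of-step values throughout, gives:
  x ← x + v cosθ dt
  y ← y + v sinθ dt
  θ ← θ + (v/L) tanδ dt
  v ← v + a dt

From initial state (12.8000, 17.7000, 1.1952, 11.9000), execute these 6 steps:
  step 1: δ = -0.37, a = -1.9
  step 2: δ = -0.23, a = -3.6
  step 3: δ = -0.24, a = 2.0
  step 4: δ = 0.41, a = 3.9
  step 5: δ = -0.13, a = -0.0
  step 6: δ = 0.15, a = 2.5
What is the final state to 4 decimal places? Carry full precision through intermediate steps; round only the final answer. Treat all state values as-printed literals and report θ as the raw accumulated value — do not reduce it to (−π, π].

after step 1 (δ=-0.37, a=-1.9): (13.236525, 18.807044, 1.059448, 11.710000)
after step 2 (δ=-0.23, a=-3.6): (13.809558, 19.828256, 0.978806, 11.350000)
after step 3 (δ=-0.24, a=2.0): (14.442903, 20.770115, 0.897114, 11.550000)
after step 4 (δ=0.41, a=3.9): (15.163471, 21.672782, 1.044761, 11.940000)
after step 5 (δ=-0.13, a=-0.0): (15.762989, 22.705358, 0.998849, 11.940000)
after step 6 (δ=0.15, a=2.5): (16.409266, 23.709331, 1.051924, 12.190000)

(16.4093, 23.7093, 1.0519, 12.1900)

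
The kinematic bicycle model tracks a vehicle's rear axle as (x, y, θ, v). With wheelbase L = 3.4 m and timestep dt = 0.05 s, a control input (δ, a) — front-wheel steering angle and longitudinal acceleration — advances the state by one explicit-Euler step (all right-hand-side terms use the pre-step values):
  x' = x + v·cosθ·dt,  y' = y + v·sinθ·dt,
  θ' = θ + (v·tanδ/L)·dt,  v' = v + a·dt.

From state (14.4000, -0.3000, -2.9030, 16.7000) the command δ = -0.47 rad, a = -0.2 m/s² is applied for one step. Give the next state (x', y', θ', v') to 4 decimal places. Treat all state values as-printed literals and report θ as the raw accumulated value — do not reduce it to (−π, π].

(13.5887, -0.4973, -3.0278, 16.6900)

x' = 14.4000 + 16.7000·cos(-2.9030)·0.05 = 13.5887
y' = -0.3000 + 16.7000·sin(-2.9030)·0.05 = -0.4973
θ' = -2.9030 + (16.7000/3.4)·tan(-0.47)·0.05 = -3.0278
v' = 16.7000 − 0.2000·0.05 = 16.6900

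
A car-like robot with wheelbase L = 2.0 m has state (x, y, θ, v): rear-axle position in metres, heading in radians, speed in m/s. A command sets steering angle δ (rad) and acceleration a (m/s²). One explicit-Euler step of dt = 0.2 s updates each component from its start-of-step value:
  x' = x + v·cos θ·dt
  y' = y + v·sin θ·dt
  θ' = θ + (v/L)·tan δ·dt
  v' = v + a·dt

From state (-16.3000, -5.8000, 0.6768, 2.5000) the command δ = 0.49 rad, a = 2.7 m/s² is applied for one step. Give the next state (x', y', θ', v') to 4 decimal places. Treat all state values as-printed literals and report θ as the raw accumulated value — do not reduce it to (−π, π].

x' = -16.3000 + 2.5000·cos(0.6768)·0.2 = -15.9102
y' = -5.8000 + 2.5000·sin(0.6768)·0.2 = -5.4868
θ' = 0.6768 + (2.5000/2.0)·tan(0.49)·0.2 = 0.8101
v' = 2.5000 + 2.7000·0.2 = 3.0400

(-15.9102, -5.4868, 0.8101, 3.0400)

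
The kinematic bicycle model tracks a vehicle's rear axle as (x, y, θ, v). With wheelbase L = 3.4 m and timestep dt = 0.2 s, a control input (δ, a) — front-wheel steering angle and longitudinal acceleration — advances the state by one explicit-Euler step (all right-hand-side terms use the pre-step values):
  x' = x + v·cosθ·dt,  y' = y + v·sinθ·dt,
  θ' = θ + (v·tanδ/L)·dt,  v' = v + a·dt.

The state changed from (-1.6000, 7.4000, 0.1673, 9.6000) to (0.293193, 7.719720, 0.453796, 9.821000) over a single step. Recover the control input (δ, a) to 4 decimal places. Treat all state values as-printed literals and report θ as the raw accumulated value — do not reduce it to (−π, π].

δ = 0.4695, a = 1.1050

a = (v'−v)/dt = (0.221000)/0.2 = 1.1050
Δθ = θ'−θ = 0.286496;  (v·dt/L) = 9.6000·0.2/3.4 = 0.564706
tan δ = Δθ·L/(v·dt) = 0.507337  →  δ = 0.4695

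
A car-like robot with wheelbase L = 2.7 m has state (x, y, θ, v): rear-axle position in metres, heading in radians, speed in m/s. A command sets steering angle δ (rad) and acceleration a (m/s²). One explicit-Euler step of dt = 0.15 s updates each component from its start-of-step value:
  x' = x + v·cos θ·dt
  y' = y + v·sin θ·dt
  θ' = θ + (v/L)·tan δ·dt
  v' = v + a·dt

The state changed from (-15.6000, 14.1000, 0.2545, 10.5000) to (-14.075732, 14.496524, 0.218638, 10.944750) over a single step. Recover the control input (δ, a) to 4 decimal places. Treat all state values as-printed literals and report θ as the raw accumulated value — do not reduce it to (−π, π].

δ = -0.0614, a = 2.9650

a = (v'−v)/dt = (0.444750)/0.15 = 2.9650
Δθ = θ'−θ = -0.035862;  (v·dt/L) = 10.5000·0.15/2.7 = 0.583333
tan δ = Δθ·L/(v·dt) = -0.061478  →  δ = -0.0614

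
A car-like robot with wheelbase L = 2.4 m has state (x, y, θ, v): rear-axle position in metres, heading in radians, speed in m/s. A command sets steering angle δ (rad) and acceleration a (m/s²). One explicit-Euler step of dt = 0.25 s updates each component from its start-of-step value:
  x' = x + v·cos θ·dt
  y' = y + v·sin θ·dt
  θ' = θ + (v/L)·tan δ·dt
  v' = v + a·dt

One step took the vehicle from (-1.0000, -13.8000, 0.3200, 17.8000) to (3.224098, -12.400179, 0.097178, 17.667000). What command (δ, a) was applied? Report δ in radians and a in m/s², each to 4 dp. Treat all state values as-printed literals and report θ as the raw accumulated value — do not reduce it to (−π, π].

δ = -0.1196, a = -0.5320

a = (v'−v)/dt = (-0.133000)/0.25 = -0.5320
Δθ = θ'−θ = -0.222822;  (v·dt/L) = 17.8000·0.25/2.4 = 1.854167
tan δ = Δθ·L/(v·dt) = -0.120174  →  δ = -0.1196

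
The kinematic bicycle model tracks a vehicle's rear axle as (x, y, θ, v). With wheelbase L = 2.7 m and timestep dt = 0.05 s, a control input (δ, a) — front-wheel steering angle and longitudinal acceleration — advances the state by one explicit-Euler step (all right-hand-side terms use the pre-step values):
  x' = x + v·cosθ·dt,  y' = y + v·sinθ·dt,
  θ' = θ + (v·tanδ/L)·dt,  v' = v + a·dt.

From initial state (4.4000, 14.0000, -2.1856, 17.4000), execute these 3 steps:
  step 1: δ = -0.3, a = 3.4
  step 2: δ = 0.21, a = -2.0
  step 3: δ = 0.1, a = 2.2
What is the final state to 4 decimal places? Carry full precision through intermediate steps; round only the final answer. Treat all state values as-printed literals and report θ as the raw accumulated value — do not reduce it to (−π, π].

after step 1 (δ=-0.3, a=3.4): (3.898186, 13.289309, -2.285275, 17.570000)
after step 2 (δ=0.21, a=-2.0): (3.322572, 12.625659, -2.215925, 17.470000)
after step 3 (δ=0.1, a=2.2): (2.797335, 11.927713, -2.183465, 17.580000)

(2.7973, 11.9277, -2.1835, 17.5800)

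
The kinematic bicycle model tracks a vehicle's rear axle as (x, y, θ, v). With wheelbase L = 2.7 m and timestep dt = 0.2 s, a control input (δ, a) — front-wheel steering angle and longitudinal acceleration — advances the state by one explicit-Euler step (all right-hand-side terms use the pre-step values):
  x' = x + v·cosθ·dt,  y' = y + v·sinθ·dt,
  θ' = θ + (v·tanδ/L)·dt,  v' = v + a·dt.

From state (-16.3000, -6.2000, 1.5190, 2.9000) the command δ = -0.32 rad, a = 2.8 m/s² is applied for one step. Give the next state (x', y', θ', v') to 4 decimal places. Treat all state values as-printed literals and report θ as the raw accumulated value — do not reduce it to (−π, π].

x' = -16.3000 + 2.9000·cos(1.5190)·0.2 = -16.2700
y' = -6.2000 + 2.9000·sin(1.5190)·0.2 = -5.6208
θ' = 1.5190 + (2.9000/2.7)·tan(-0.32)·0.2 = 1.4478
v' = 2.9000 + 2.8000·0.2 = 3.4600

(-16.2700, -5.6208, 1.4478, 3.4600)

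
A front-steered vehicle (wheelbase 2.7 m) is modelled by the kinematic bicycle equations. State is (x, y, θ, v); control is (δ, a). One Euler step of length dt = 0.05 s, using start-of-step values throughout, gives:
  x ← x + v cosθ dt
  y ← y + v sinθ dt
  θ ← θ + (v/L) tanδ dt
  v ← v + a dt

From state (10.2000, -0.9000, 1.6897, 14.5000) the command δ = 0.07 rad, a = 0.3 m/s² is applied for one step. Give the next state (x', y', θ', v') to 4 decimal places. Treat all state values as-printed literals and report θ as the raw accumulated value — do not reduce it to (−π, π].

(10.1140, -0.1801, 1.7085, 14.5150)

x' = 10.2000 + 14.5000·cos(1.6897)·0.05 = 10.1140
y' = -0.9000 + 14.5000·sin(1.6897)·0.05 = -0.1801
θ' = 1.6897 + (14.5000/2.7)·tan(0.07)·0.05 = 1.7085
v' = 14.5000 + 0.3000·0.05 = 14.5150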